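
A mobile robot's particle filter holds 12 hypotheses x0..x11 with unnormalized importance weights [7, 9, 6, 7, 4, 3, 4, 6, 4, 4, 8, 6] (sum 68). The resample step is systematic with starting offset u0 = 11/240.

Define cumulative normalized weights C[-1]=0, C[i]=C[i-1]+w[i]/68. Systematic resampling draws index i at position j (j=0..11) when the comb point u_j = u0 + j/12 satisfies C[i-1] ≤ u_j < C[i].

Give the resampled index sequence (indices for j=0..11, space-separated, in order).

C = [7/68, 4/17, 11/34, 29/68, 33/68, 9/17, 10/17, 23/34, 25/34, 27/34, 31/34, 1]
j=0: u_0=11/240 ∈ [0, 7/68) → index 0
j=1: u_1=31/240 ∈ [7/68, 4/17) → index 1
j=2: u_2=17/80 ∈ [7/68, 4/17) → index 1
j=3: u_3=71/240 ∈ [4/17, 11/34) → index 2
j=4: u_4=91/240 ∈ [11/34, 29/68) → index 3
j=5: u_5=37/80 ∈ [29/68, 33/68) → index 4
j=6: u_6=131/240 ∈ [9/17, 10/17) → index 6
j=7: u_7=151/240 ∈ [10/17, 23/34) → index 7
j=8: u_8=57/80 ∈ [23/34, 25/34) → index 8
j=9: u_9=191/240 ∈ [27/34, 31/34) → index 10
j=10: u_10=211/240 ∈ [27/34, 31/34) → index 10
j=11: u_11=77/80 ∈ [31/34, 1) → index 11

0 1 1 2 3 4 6 7 8 10 10 11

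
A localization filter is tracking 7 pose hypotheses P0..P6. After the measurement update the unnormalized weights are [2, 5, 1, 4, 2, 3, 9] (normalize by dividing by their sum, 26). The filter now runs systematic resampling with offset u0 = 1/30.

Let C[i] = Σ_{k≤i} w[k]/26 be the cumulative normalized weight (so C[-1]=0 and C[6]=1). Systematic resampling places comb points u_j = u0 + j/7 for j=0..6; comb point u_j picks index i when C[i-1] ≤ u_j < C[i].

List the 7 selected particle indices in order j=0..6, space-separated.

0 1 3 4 5 6 6

C = [1/13, 7/26, 4/13, 6/13, 7/13, 17/26, 1]
j=0: u_0=1/30 ∈ [0, 1/13) → index 0
j=1: u_1=37/210 ∈ [1/13, 7/26) → index 1
j=2: u_2=67/210 ∈ [4/13, 6/13) → index 3
j=3: u_3=97/210 ∈ [6/13, 7/13) → index 4
j=4: u_4=127/210 ∈ [7/13, 17/26) → index 5
j=5: u_5=157/210 ∈ [17/26, 1) → index 6
j=6: u_6=187/210 ∈ [17/26, 1) → index 6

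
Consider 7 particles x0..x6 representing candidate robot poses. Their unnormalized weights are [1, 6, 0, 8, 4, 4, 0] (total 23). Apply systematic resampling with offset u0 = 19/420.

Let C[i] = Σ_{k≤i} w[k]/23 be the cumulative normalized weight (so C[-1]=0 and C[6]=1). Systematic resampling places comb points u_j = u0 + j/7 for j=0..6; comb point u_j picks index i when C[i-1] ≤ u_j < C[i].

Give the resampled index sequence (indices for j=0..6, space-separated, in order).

1 1 3 3 3 4 5

C = [1/23, 7/23, 7/23, 15/23, 19/23, 1, 1]
j=0: u_0=19/420 ∈ [1/23, 7/23) → index 1
j=1: u_1=79/420 ∈ [1/23, 7/23) → index 1
j=2: u_2=139/420 ∈ [7/23, 15/23) → index 3
j=3: u_3=199/420 ∈ [7/23, 15/23) → index 3
j=4: u_4=37/60 ∈ [7/23, 15/23) → index 3
j=5: u_5=319/420 ∈ [15/23, 19/23) → index 4
j=6: u_6=379/420 ∈ [19/23, 1) → index 5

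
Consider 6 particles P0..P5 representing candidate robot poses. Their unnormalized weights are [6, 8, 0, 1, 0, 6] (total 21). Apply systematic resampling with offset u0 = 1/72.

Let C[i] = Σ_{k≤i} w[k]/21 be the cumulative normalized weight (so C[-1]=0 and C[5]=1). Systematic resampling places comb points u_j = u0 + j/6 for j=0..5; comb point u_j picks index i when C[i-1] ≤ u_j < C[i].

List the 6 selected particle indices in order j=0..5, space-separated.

C = [2/7, 2/3, 2/3, 5/7, 5/7, 1]
j=0: u_0=1/72 ∈ [0, 2/7) → index 0
j=1: u_1=13/72 ∈ [0, 2/7) → index 0
j=2: u_2=25/72 ∈ [2/7, 2/3) → index 1
j=3: u_3=37/72 ∈ [2/7, 2/3) → index 1
j=4: u_4=49/72 ∈ [2/3, 5/7) → index 3
j=5: u_5=61/72 ∈ [5/7, 1) → index 5

0 0 1 1 3 5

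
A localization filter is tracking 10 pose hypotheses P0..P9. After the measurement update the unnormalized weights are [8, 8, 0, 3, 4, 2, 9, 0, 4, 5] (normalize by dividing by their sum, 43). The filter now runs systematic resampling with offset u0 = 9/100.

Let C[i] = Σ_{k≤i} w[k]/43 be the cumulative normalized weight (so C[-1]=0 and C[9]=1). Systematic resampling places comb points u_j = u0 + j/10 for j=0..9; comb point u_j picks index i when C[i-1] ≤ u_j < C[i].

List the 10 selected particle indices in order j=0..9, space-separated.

0 1 1 3 4 6 6 6 9 9

C = [8/43, 16/43, 16/43, 19/43, 23/43, 25/43, 34/43, 34/43, 38/43, 1]
j=0: u_0=9/100 ∈ [0, 8/43) → index 0
j=1: u_1=19/100 ∈ [8/43, 16/43) → index 1
j=2: u_2=29/100 ∈ [8/43, 16/43) → index 1
j=3: u_3=39/100 ∈ [16/43, 19/43) → index 3
j=4: u_4=49/100 ∈ [19/43, 23/43) → index 4
j=5: u_5=59/100 ∈ [25/43, 34/43) → index 6
j=6: u_6=69/100 ∈ [25/43, 34/43) → index 6
j=7: u_7=79/100 ∈ [25/43, 34/43) → index 6
j=8: u_8=89/100 ∈ [38/43, 1) → index 9
j=9: u_9=99/100 ∈ [38/43, 1) → index 9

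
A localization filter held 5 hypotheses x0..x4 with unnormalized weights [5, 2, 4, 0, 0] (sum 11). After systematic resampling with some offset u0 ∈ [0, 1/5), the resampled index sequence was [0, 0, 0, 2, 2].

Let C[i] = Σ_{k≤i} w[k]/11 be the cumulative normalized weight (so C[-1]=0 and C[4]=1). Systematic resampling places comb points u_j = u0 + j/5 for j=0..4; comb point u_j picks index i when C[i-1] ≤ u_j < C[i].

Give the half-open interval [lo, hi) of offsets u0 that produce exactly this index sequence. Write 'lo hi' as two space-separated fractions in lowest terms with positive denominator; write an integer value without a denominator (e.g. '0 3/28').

C = [5/11, 7/11, 1, 1, 1]
j=0 picked index 0: u0 ∈ [0, 5/11)
j=1 picked index 0: u0 ∈ [-1/5, 14/55)
j=2 picked index 0: u0 ∈ [-2/5, 3/55)
j=3 picked index 2: u0 ∈ [2/55, 2/5)
j=4 picked index 2: u0 ∈ [-9/55, 1/5)
intersection: [2/55, 3/55)

2/55 3/55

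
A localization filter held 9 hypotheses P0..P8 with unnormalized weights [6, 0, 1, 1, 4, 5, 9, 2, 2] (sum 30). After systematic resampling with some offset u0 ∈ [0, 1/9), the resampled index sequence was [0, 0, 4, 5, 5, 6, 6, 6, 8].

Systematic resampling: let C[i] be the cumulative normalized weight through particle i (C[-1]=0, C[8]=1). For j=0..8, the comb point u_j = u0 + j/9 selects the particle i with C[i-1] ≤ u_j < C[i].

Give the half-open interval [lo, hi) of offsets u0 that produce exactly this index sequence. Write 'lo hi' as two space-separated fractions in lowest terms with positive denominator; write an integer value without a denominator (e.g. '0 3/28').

1/15 4/45

C = [1/5, 1/5, 7/30, 4/15, 2/5, 17/30, 13/15, 14/15, 1]
j=0 picked index 0: u0 ∈ [0, 1/5)
j=1 picked index 0: u0 ∈ [-1/9, 4/45)
j=2 picked index 4: u0 ∈ [2/45, 8/45)
j=3 picked index 5: u0 ∈ [1/15, 7/30)
j=4 picked index 5: u0 ∈ [-2/45, 11/90)
j=5 picked index 6: u0 ∈ [1/90, 14/45)
j=6 picked index 6: u0 ∈ [-1/10, 1/5)
j=7 picked index 6: u0 ∈ [-19/90, 4/45)
j=8 picked index 8: u0 ∈ [2/45, 1/9)
intersection: [1/15, 4/45)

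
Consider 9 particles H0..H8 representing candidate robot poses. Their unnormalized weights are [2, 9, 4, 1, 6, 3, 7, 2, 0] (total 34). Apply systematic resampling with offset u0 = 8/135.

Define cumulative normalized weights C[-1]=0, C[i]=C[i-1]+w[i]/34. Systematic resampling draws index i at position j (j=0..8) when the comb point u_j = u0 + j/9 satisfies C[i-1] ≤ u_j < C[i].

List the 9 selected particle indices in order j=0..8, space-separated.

1 1 1 2 4 4 5 6 7

C = [1/17, 11/34, 15/34, 8/17, 11/17, 25/34, 16/17, 1, 1]
j=0: u_0=8/135 ∈ [1/17, 11/34) → index 1
j=1: u_1=23/135 ∈ [1/17, 11/34) → index 1
j=2: u_2=38/135 ∈ [1/17, 11/34) → index 1
j=3: u_3=53/135 ∈ [11/34, 15/34) → index 2
j=4: u_4=68/135 ∈ [8/17, 11/17) → index 4
j=5: u_5=83/135 ∈ [8/17, 11/17) → index 4
j=6: u_6=98/135 ∈ [11/17, 25/34) → index 5
j=7: u_7=113/135 ∈ [25/34, 16/17) → index 6
j=8: u_8=128/135 ∈ [16/17, 1) → index 7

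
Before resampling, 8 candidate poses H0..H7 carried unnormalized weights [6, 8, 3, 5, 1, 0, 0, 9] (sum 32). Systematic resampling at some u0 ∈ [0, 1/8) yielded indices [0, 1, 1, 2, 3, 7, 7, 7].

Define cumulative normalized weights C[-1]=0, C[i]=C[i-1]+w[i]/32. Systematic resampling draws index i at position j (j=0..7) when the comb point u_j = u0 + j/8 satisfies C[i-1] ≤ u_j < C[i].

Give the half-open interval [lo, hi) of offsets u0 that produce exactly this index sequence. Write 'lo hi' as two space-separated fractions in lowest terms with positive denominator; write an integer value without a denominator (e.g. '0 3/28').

3/32 1/8

C = [3/16, 7/16, 17/32, 11/16, 23/32, 23/32, 23/32, 1]
j=0 picked index 0: u0 ∈ [0, 3/16)
j=1 picked index 1: u0 ∈ [1/16, 5/16)
j=2 picked index 1: u0 ∈ [-1/16, 3/16)
j=3 picked index 2: u0 ∈ [1/16, 5/32)
j=4 picked index 3: u0 ∈ [1/32, 3/16)
j=5 picked index 7: u0 ∈ [3/32, 3/8)
j=6 picked index 7: u0 ∈ [-1/32, 1/4)
j=7 picked index 7: u0 ∈ [-5/32, 1/8)
intersection: [3/32, 1/8)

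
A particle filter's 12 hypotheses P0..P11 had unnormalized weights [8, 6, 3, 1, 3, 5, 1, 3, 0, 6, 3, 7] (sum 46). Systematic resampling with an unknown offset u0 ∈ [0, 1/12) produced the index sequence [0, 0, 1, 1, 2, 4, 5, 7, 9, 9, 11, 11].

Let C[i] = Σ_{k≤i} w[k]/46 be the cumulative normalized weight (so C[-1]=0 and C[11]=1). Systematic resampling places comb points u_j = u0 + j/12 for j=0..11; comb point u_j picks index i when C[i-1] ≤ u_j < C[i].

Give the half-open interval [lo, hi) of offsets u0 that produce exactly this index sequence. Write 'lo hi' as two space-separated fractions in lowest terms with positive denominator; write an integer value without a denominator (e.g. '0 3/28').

C = [4/23, 7/23, 17/46, 9/23, 21/46, 13/23, 27/46, 15/23, 15/23, 18/23, 39/46, 1]
j=0 picked index 0: u0 ∈ [0, 4/23)
j=1 picked index 0: u0 ∈ [-1/12, 25/276)
j=2 picked index 1: u0 ∈ [1/138, 19/138)
j=3 picked index 1: u0 ∈ [-7/92, 5/92)
j=4 picked index 2: u0 ∈ [-2/69, 5/138)
j=5 picked index 4: u0 ∈ [-7/276, 11/276)
j=6 picked index 5: u0 ∈ [-1/23, 3/46)
j=7 picked index 7: u0 ∈ [1/276, 19/276)
j=8 picked index 9: u0 ∈ [-1/69, 8/69)
j=9 picked index 9: u0 ∈ [-9/92, 3/92)
j=10 picked index 11: u0 ∈ [1/69, 1/6)
j=11 picked index 11: u0 ∈ [-19/276, 1/12)
intersection: [1/69, 3/92)

1/69 3/92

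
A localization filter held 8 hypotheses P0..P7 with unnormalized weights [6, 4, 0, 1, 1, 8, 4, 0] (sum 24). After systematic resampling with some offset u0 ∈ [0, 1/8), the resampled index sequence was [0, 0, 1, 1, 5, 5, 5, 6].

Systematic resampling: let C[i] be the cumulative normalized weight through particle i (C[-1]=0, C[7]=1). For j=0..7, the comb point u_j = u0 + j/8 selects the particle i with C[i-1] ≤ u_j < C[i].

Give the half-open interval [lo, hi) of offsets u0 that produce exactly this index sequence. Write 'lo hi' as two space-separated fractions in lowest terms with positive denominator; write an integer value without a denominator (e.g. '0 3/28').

C = [1/4, 5/12, 5/12, 11/24, 1/2, 5/6, 1, 1]
j=0 picked index 0: u0 ∈ [0, 1/4)
j=1 picked index 0: u0 ∈ [-1/8, 1/8)
j=2 picked index 1: u0 ∈ [0, 1/6)
j=3 picked index 1: u0 ∈ [-1/8, 1/24)
j=4 picked index 5: u0 ∈ [0, 1/3)
j=5 picked index 5: u0 ∈ [-1/8, 5/24)
j=6 picked index 5: u0 ∈ [-1/4, 1/12)
j=7 picked index 6: u0 ∈ [-1/24, 1/8)
intersection: [0, 1/24)

0 1/24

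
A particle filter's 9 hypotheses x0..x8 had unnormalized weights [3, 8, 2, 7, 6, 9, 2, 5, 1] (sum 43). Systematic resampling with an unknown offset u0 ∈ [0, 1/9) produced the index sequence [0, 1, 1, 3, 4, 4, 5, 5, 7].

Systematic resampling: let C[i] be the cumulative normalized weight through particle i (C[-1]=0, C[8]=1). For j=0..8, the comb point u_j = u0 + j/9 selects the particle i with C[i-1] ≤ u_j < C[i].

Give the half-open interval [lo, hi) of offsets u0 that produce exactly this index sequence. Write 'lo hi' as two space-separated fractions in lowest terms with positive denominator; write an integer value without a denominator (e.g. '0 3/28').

8/387 13/387

C = [3/43, 11/43, 13/43, 20/43, 26/43, 35/43, 37/43, 42/43, 1]
j=0 picked index 0: u0 ∈ [0, 3/43)
j=1 picked index 1: u0 ∈ [-16/387, 56/387)
j=2 picked index 1: u0 ∈ [-59/387, 13/387)
j=3 picked index 3: u0 ∈ [-4/129, 17/129)
j=4 picked index 4: u0 ∈ [8/387, 62/387)
j=5 picked index 4: u0 ∈ [-35/387, 19/387)
j=6 picked index 5: u0 ∈ [-8/129, 19/129)
j=7 picked index 5: u0 ∈ [-67/387, 14/387)
j=8 picked index 7: u0 ∈ [-11/387, 34/387)
intersection: [8/387, 13/387)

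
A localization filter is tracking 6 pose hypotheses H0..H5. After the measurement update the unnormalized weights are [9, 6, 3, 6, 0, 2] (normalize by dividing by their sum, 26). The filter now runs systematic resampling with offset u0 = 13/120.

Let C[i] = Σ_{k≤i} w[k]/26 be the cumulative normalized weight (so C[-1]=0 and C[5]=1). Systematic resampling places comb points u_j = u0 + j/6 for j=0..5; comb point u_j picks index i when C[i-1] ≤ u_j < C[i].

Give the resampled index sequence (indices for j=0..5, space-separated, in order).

0 0 1 2 3 5

C = [9/26, 15/26, 9/13, 12/13, 12/13, 1]
j=0: u_0=13/120 ∈ [0, 9/26) → index 0
j=1: u_1=11/40 ∈ [0, 9/26) → index 0
j=2: u_2=53/120 ∈ [9/26, 15/26) → index 1
j=3: u_3=73/120 ∈ [15/26, 9/13) → index 2
j=4: u_4=31/40 ∈ [9/13, 12/13) → index 3
j=5: u_5=113/120 ∈ [12/13, 1) → index 5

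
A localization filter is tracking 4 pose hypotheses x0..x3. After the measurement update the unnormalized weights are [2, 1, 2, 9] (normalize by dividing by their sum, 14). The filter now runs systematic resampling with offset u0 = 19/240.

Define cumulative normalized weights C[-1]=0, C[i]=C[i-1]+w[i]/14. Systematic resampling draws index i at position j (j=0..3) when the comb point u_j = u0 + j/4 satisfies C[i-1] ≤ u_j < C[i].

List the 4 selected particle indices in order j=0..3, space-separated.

0 2 3 3

C = [1/7, 3/14, 5/14, 1]
j=0: u_0=19/240 ∈ [0, 1/7) → index 0
j=1: u_1=79/240 ∈ [3/14, 5/14) → index 2
j=2: u_2=139/240 ∈ [5/14, 1) → index 3
j=3: u_3=199/240 ∈ [5/14, 1) → index 3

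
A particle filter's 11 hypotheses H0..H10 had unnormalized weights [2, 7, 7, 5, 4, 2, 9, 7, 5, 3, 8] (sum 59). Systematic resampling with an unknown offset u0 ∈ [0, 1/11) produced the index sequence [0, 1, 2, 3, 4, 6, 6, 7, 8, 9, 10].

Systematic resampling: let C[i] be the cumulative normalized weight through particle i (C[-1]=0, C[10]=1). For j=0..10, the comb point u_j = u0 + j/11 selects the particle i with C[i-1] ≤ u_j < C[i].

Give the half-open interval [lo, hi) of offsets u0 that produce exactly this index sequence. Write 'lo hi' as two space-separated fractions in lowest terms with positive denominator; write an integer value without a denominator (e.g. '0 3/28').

C = [2/59, 9/59, 16/59, 21/59, 25/59, 27/59, 36/59, 43/59, 48/59, 51/59, 1]
j=0 picked index 0: u0 ∈ [0, 2/59)
j=1 picked index 1: u0 ∈ [-37/649, 40/649)
j=2 picked index 2: u0 ∈ [-19/649, 58/649)
j=3 picked index 3: u0 ∈ [-1/649, 54/649)
j=4 picked index 4: u0 ∈ [-5/649, 39/649)
j=5 picked index 6: u0 ∈ [2/649, 101/649)
j=6 picked index 6: u0 ∈ [-57/649, 42/649)
j=7 picked index 7: u0 ∈ [-17/649, 60/649)
j=8 picked index 8: u0 ∈ [1/649, 56/649)
j=9 picked index 9: u0 ∈ [-3/649, 30/649)
j=10 picked index 10: u0 ∈ [-29/649, 1/11)
intersection: [2/649, 2/59)

2/649 2/59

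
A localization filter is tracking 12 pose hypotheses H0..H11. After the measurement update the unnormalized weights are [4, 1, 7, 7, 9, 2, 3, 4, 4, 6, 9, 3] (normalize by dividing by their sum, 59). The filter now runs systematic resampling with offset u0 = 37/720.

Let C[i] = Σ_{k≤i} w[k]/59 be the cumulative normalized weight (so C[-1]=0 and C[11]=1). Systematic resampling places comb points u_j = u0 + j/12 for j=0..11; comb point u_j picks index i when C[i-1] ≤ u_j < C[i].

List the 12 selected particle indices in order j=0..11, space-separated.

0 2 3 3 4 4 6 8 9 10 10 11

C = [4/59, 5/59, 12/59, 19/59, 28/59, 30/59, 33/59, 37/59, 41/59, 47/59, 56/59, 1]
j=0: u_0=37/720 ∈ [0, 4/59) → index 0
j=1: u_1=97/720 ∈ [5/59, 12/59) → index 2
j=2: u_2=157/720 ∈ [12/59, 19/59) → index 3
j=3: u_3=217/720 ∈ [12/59, 19/59) → index 3
j=4: u_4=277/720 ∈ [19/59, 28/59) → index 4
j=5: u_5=337/720 ∈ [19/59, 28/59) → index 4
j=6: u_6=397/720 ∈ [30/59, 33/59) → index 6
j=7: u_7=457/720 ∈ [37/59, 41/59) → index 8
j=8: u_8=517/720 ∈ [41/59, 47/59) → index 9
j=9: u_9=577/720 ∈ [47/59, 56/59) → index 10
j=10: u_10=637/720 ∈ [47/59, 56/59) → index 10
j=11: u_11=697/720 ∈ [56/59, 1) → index 11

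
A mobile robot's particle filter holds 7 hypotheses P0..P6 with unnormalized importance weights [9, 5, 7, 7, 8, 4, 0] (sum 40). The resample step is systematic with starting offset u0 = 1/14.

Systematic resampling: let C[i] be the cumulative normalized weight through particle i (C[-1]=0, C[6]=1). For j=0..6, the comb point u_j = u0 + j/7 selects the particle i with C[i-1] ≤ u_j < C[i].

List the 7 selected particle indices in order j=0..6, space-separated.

C = [9/40, 7/20, 21/40, 7/10, 9/10, 1, 1]
j=0: u_0=1/14 ∈ [0, 9/40) → index 0
j=1: u_1=3/14 ∈ [0, 9/40) → index 0
j=2: u_2=5/14 ∈ [7/20, 21/40) → index 2
j=3: u_3=1/2 ∈ [7/20, 21/40) → index 2
j=4: u_4=9/14 ∈ [21/40, 7/10) → index 3
j=5: u_5=11/14 ∈ [7/10, 9/10) → index 4
j=6: u_6=13/14 ∈ [9/10, 1) → index 5

0 0 2 2 3 4 5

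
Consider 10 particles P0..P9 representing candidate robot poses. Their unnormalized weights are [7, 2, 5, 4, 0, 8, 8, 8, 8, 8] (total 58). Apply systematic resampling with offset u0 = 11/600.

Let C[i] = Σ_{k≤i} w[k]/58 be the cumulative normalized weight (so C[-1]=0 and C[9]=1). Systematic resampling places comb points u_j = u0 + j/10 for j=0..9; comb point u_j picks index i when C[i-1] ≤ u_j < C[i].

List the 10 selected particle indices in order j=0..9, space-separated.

C = [7/58, 9/58, 7/29, 9/29, 9/29, 13/29, 17/29, 21/29, 25/29, 1]
j=0: u_0=11/600 ∈ [0, 7/58) → index 0
j=1: u_1=71/600 ∈ [0, 7/58) → index 0
j=2: u_2=131/600 ∈ [9/58, 7/29) → index 2
j=3: u_3=191/600 ∈ [9/29, 13/29) → index 5
j=4: u_4=251/600 ∈ [9/29, 13/29) → index 5
j=5: u_5=311/600 ∈ [13/29, 17/29) → index 6
j=6: u_6=371/600 ∈ [17/29, 21/29) → index 7
j=7: u_7=431/600 ∈ [17/29, 21/29) → index 7
j=8: u_8=491/600 ∈ [21/29, 25/29) → index 8
j=9: u_9=551/600 ∈ [25/29, 1) → index 9

0 0 2 5 5 6 7 7 8 9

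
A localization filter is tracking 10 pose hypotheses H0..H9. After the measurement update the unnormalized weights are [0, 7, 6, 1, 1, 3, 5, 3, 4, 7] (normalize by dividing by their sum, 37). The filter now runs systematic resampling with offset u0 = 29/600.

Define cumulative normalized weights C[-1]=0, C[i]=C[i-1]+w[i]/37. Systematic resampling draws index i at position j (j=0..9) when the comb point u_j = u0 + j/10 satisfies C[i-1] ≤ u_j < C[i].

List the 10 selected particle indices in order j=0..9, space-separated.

C = [0, 7/37, 13/37, 14/37, 15/37, 18/37, 23/37, 26/37, 30/37, 1]
j=0: u_0=29/600 ∈ [0, 7/37) → index 1
j=1: u_1=89/600 ∈ [0, 7/37) → index 1
j=2: u_2=149/600 ∈ [7/37, 13/37) → index 2
j=3: u_3=209/600 ∈ [7/37, 13/37) → index 2
j=4: u_4=269/600 ∈ [15/37, 18/37) → index 5
j=5: u_5=329/600 ∈ [18/37, 23/37) → index 6
j=6: u_6=389/600 ∈ [23/37, 26/37) → index 7
j=7: u_7=449/600 ∈ [26/37, 30/37) → index 8
j=8: u_8=509/600 ∈ [30/37, 1) → index 9
j=9: u_9=569/600 ∈ [30/37, 1) → index 9

1 1 2 2 5 6 7 8 9 9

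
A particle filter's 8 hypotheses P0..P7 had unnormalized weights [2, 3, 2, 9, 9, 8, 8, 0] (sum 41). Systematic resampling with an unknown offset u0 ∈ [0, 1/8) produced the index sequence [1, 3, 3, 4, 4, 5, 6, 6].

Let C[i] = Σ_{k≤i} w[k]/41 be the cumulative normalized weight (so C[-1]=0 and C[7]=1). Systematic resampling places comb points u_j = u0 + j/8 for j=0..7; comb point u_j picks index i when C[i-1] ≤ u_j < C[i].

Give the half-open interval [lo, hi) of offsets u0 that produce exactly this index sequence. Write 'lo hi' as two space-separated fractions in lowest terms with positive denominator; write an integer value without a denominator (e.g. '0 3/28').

C = [2/41, 5/41, 7/41, 16/41, 25/41, 33/41, 1, 1]
j=0 picked index 1: u0 ∈ [2/41, 5/41)
j=1 picked index 3: u0 ∈ [15/328, 87/328)
j=2 picked index 3: u0 ∈ [-13/164, 23/164)
j=3 picked index 4: u0 ∈ [5/328, 77/328)
j=4 picked index 4: u0 ∈ [-9/82, 9/82)
j=5 picked index 5: u0 ∈ [-5/328, 59/328)
j=6 picked index 6: u0 ∈ [9/164, 1/4)
j=7 picked index 6: u0 ∈ [-23/328, 1/8)
intersection: [9/164, 9/82)

9/164 9/82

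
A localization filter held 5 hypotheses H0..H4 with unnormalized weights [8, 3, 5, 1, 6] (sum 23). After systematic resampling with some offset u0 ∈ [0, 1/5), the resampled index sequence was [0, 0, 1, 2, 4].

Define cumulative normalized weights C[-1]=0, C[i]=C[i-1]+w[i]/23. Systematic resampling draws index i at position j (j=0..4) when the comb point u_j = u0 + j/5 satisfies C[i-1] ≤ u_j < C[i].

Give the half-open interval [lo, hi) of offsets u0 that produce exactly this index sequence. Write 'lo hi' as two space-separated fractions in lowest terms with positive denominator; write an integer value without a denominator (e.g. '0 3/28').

0 9/115

C = [8/23, 11/23, 16/23, 17/23, 1]
j=0 picked index 0: u0 ∈ [0, 8/23)
j=1 picked index 0: u0 ∈ [-1/5, 17/115)
j=2 picked index 1: u0 ∈ [-6/115, 9/115)
j=3 picked index 2: u0 ∈ [-14/115, 11/115)
j=4 picked index 4: u0 ∈ [-7/115, 1/5)
intersection: [0, 9/115)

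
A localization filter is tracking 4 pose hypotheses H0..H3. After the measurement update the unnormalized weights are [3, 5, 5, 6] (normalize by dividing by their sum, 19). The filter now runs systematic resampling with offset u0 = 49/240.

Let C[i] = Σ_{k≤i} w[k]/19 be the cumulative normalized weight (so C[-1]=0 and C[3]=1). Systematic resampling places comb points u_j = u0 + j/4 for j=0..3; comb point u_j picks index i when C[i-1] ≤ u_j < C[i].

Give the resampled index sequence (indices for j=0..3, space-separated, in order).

C = [3/19, 8/19, 13/19, 1]
j=0: u_0=49/240 ∈ [3/19, 8/19) → index 1
j=1: u_1=109/240 ∈ [8/19, 13/19) → index 2
j=2: u_2=169/240 ∈ [13/19, 1) → index 3
j=3: u_3=229/240 ∈ [13/19, 1) → index 3

1 2 3 3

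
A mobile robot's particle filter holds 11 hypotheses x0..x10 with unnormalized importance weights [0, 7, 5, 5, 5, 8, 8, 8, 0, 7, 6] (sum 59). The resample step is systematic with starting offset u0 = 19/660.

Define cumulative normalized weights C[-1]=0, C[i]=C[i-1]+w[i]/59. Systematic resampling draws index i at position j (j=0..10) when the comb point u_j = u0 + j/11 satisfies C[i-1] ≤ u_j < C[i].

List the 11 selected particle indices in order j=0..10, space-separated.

C = [0, 7/59, 12/59, 17/59, 22/59, 30/59, 38/59, 46/59, 46/59, 53/59, 1]
j=0: u_0=19/660 ∈ [0, 7/59) → index 1
j=1: u_1=79/660 ∈ [7/59, 12/59) → index 2
j=2: u_2=139/660 ∈ [12/59, 17/59) → index 3
j=3: u_3=199/660 ∈ [17/59, 22/59) → index 4
j=4: u_4=259/660 ∈ [22/59, 30/59) → index 5
j=5: u_5=29/60 ∈ [22/59, 30/59) → index 5
j=6: u_6=379/660 ∈ [30/59, 38/59) → index 6
j=7: u_7=439/660 ∈ [38/59, 46/59) → index 7
j=8: u_8=499/660 ∈ [38/59, 46/59) → index 7
j=9: u_9=559/660 ∈ [46/59, 53/59) → index 9
j=10: u_10=619/660 ∈ [53/59, 1) → index 10

1 2 3 4 5 5 6 7 7 9 10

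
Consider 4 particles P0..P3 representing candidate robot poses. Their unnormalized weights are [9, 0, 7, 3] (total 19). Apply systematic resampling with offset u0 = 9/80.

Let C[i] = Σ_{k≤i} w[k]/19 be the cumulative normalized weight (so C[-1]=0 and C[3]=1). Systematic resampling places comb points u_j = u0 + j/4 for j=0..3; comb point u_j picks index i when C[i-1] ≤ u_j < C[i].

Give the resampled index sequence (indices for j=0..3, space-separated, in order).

C = [9/19, 9/19, 16/19, 1]
j=0: u_0=9/80 ∈ [0, 9/19) → index 0
j=1: u_1=29/80 ∈ [0, 9/19) → index 0
j=2: u_2=49/80 ∈ [9/19, 16/19) → index 2
j=3: u_3=69/80 ∈ [16/19, 1) → index 3

0 0 2 3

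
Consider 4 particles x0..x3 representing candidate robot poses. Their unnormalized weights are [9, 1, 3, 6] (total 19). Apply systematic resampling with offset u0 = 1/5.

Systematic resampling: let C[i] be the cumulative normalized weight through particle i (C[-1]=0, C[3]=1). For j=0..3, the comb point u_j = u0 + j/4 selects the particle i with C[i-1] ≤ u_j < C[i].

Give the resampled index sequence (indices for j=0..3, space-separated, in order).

C = [9/19, 10/19, 13/19, 1]
j=0: u_0=1/5 ∈ [0, 9/19) → index 0
j=1: u_1=9/20 ∈ [0, 9/19) → index 0
j=2: u_2=7/10 ∈ [13/19, 1) → index 3
j=3: u_3=19/20 ∈ [13/19, 1) → index 3

0 0 3 3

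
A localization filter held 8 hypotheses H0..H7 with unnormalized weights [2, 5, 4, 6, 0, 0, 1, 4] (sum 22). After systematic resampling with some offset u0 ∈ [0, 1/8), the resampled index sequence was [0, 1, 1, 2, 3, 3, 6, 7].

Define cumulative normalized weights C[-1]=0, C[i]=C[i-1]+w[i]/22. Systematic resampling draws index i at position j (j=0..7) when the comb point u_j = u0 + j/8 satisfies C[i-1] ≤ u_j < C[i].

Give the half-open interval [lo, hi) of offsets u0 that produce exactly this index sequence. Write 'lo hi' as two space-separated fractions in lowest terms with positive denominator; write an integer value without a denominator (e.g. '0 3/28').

C = [1/11, 7/22, 1/2, 17/22, 17/22, 17/22, 9/11, 1]
j=0 picked index 0: u0 ∈ [0, 1/11)
j=1 picked index 1: u0 ∈ [-3/88, 17/88)
j=2 picked index 1: u0 ∈ [-7/44, 3/44)
j=3 picked index 2: u0 ∈ [-5/88, 1/8)
j=4 picked index 3: u0 ∈ [0, 3/11)
j=5 picked index 3: u0 ∈ [-1/8, 13/88)
j=6 picked index 6: u0 ∈ [1/44, 3/44)
j=7 picked index 7: u0 ∈ [-5/88, 1/8)
intersection: [1/44, 3/44)

1/44 3/44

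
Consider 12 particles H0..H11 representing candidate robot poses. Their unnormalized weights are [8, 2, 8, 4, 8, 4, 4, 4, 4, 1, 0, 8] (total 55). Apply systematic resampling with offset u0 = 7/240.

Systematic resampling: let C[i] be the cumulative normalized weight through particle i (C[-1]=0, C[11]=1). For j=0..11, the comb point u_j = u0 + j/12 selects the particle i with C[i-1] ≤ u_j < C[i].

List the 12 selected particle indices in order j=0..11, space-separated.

0 0 2 2 3 4 4 5 7 8 11 11

C = [8/55, 2/11, 18/55, 2/5, 6/11, 34/55, 38/55, 42/55, 46/55, 47/55, 47/55, 1]
j=0: u_0=7/240 ∈ [0, 8/55) → index 0
j=1: u_1=9/80 ∈ [0, 8/55) → index 0
j=2: u_2=47/240 ∈ [2/11, 18/55) → index 2
j=3: u_3=67/240 ∈ [2/11, 18/55) → index 2
j=4: u_4=29/80 ∈ [18/55, 2/5) → index 3
j=5: u_5=107/240 ∈ [2/5, 6/11) → index 4
j=6: u_6=127/240 ∈ [2/5, 6/11) → index 4
j=7: u_7=49/80 ∈ [6/11, 34/55) → index 5
j=8: u_8=167/240 ∈ [38/55, 42/55) → index 7
j=9: u_9=187/240 ∈ [42/55, 46/55) → index 8
j=10: u_10=69/80 ∈ [47/55, 1) → index 11
j=11: u_11=227/240 ∈ [47/55, 1) → index 11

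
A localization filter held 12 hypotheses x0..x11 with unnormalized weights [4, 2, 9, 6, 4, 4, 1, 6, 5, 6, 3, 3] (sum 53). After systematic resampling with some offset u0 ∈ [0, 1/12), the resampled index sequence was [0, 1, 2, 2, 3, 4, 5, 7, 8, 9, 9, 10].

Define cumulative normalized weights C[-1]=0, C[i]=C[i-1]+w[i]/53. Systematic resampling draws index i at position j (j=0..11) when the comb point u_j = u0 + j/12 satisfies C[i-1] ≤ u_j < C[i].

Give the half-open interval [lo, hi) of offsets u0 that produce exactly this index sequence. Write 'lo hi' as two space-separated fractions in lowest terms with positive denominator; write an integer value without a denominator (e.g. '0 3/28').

5/212 17/636

C = [4/53, 6/53, 15/53, 21/53, 25/53, 29/53, 30/53, 36/53, 41/53, 47/53, 50/53, 1]
j=0 picked index 0: u0 ∈ [0, 4/53)
j=1 picked index 1: u0 ∈ [-5/636, 19/636)
j=2 picked index 2: u0 ∈ [-17/318, 37/318)
j=3 picked index 2: u0 ∈ [-29/212, 7/212)
j=4 picked index 3: u0 ∈ [-8/159, 10/159)
j=5 picked index 4: u0 ∈ [-13/636, 35/636)
j=6 picked index 5: u0 ∈ [-3/106, 5/106)
j=7 picked index 7: u0 ∈ [-11/636, 61/636)
j=8 picked index 8: u0 ∈ [2/159, 17/159)
j=9 picked index 9: u0 ∈ [5/212, 29/212)
j=10 picked index 9: u0 ∈ [-19/318, 17/318)
j=11 picked index 10: u0 ∈ [-19/636, 17/636)
intersection: [5/212, 17/636)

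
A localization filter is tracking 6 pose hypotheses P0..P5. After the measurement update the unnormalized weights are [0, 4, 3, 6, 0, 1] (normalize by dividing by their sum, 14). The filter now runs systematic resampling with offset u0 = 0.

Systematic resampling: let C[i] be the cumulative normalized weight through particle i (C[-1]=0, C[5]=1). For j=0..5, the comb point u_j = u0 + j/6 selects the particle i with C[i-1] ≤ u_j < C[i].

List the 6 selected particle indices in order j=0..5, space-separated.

1 1 2 3 3 3

C = [0, 2/7, 1/2, 13/14, 13/14, 1]
j=0: u_0=0 ∈ [0, 2/7) → index 1
j=1: u_1=1/6 ∈ [0, 2/7) → index 1
j=2: u_2=1/3 ∈ [2/7, 1/2) → index 2
j=3: u_3=1/2 ∈ [1/2, 13/14) → index 3
j=4: u_4=2/3 ∈ [1/2, 13/14) → index 3
j=5: u_5=5/6 ∈ [1/2, 13/14) → index 3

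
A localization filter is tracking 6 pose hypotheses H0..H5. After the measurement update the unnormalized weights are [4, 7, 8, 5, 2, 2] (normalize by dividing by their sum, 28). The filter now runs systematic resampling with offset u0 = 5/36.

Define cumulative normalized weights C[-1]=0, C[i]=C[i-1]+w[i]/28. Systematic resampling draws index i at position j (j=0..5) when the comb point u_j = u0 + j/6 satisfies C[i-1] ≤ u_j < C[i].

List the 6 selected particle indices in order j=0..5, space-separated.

0 1 2 2 3 5

C = [1/7, 11/28, 19/28, 6/7, 13/14, 1]
j=0: u_0=5/36 ∈ [0, 1/7) → index 0
j=1: u_1=11/36 ∈ [1/7, 11/28) → index 1
j=2: u_2=17/36 ∈ [11/28, 19/28) → index 2
j=3: u_3=23/36 ∈ [11/28, 19/28) → index 2
j=4: u_4=29/36 ∈ [19/28, 6/7) → index 3
j=5: u_5=35/36 ∈ [13/14, 1) → index 5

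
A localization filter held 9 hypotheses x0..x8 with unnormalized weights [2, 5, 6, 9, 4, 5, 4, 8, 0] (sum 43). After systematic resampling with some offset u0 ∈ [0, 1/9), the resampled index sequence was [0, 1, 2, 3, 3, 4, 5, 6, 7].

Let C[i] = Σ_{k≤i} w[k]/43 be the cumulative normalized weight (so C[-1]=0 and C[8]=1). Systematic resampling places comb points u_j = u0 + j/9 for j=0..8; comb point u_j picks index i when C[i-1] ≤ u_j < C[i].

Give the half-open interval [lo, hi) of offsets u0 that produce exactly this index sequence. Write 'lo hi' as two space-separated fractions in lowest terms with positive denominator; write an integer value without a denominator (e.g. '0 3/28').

C = [2/43, 7/43, 13/43, 22/43, 26/43, 31/43, 35/43, 1, 1]
j=0 picked index 0: u0 ∈ [0, 2/43)
j=1 picked index 1: u0 ∈ [-25/387, 20/387)
j=2 picked index 2: u0 ∈ [-23/387, 31/387)
j=3 picked index 3: u0 ∈ [-4/129, 23/129)
j=4 picked index 3: u0 ∈ [-55/387, 26/387)
j=5 picked index 4: u0 ∈ [-17/387, 19/387)
j=6 picked index 5: u0 ∈ [-8/129, 7/129)
j=7 picked index 6: u0 ∈ [-22/387, 14/387)
j=8 picked index 7: u0 ∈ [-29/387, 1/9)
intersection: [0, 14/387)

0 14/387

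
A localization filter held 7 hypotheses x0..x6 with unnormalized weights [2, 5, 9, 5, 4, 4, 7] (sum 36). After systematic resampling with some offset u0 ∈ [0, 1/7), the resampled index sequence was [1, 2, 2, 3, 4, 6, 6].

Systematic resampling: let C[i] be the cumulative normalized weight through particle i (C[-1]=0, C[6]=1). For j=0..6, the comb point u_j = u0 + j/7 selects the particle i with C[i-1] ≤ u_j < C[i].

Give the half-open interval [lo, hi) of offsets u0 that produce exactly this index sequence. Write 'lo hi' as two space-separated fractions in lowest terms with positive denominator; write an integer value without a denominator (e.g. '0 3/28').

23/252 31/252

C = [1/18, 7/36, 4/9, 7/12, 25/36, 29/36, 1]
j=0 picked index 1: u0 ∈ [1/18, 7/36)
j=1 picked index 2: u0 ∈ [13/252, 19/63)
j=2 picked index 2: u0 ∈ [-23/252, 10/63)
j=3 picked index 3: u0 ∈ [1/63, 13/84)
j=4 picked index 4: u0 ∈ [1/84, 31/252)
j=5 picked index 6: u0 ∈ [23/252, 2/7)
j=6 picked index 6: u0 ∈ [-13/252, 1/7)
intersection: [23/252, 31/252)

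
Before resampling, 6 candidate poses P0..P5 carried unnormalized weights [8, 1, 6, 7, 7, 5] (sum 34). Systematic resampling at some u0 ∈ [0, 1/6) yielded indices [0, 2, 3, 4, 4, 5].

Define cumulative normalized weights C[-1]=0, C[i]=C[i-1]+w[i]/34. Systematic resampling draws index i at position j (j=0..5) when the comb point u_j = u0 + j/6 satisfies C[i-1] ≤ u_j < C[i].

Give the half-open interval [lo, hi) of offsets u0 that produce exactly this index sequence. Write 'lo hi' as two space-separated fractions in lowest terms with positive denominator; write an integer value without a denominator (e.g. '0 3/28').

C = [4/17, 9/34, 15/34, 11/17, 29/34, 1]
j=0 picked index 0: u0 ∈ [0, 4/17)
j=1 picked index 2: u0 ∈ [5/51, 14/51)
j=2 picked index 3: u0 ∈ [11/102, 16/51)
j=3 picked index 4: u0 ∈ [5/34, 6/17)
j=4 picked index 4: u0 ∈ [-1/51, 19/102)
j=5 picked index 5: u0 ∈ [1/51, 1/6)
intersection: [5/34, 1/6)

5/34 1/6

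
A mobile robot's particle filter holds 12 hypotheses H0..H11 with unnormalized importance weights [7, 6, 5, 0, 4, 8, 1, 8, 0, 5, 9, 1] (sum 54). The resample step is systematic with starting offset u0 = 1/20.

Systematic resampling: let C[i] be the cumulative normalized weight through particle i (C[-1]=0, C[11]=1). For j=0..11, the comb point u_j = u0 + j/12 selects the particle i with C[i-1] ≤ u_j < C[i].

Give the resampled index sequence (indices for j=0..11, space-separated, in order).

0 1 1 2 4 5 5 7 7 9 10 10

C = [7/54, 13/54, 1/3, 1/3, 11/27, 5/9, 31/54, 13/18, 13/18, 22/27, 53/54, 1]
j=0: u_0=1/20 ∈ [0, 7/54) → index 0
j=1: u_1=2/15 ∈ [7/54, 13/54) → index 1
j=2: u_2=13/60 ∈ [7/54, 13/54) → index 1
j=3: u_3=3/10 ∈ [13/54, 1/3) → index 2
j=4: u_4=23/60 ∈ [1/3, 11/27) → index 4
j=5: u_5=7/15 ∈ [11/27, 5/9) → index 5
j=6: u_6=11/20 ∈ [11/27, 5/9) → index 5
j=7: u_7=19/30 ∈ [31/54, 13/18) → index 7
j=8: u_8=43/60 ∈ [31/54, 13/18) → index 7
j=9: u_9=4/5 ∈ [13/18, 22/27) → index 9
j=10: u_10=53/60 ∈ [22/27, 53/54) → index 10
j=11: u_11=29/30 ∈ [22/27, 53/54) → index 10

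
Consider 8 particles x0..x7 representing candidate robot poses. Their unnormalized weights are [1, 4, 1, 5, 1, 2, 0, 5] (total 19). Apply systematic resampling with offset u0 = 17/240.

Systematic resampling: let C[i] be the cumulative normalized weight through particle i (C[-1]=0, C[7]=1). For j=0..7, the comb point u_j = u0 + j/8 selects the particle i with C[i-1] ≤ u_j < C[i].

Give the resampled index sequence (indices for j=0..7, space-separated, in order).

1 1 3 3 3 5 7 7

C = [1/19, 5/19, 6/19, 11/19, 12/19, 14/19, 14/19, 1]
j=0: u_0=17/240 ∈ [1/19, 5/19) → index 1
j=1: u_1=47/240 ∈ [1/19, 5/19) → index 1
j=2: u_2=77/240 ∈ [6/19, 11/19) → index 3
j=3: u_3=107/240 ∈ [6/19, 11/19) → index 3
j=4: u_4=137/240 ∈ [6/19, 11/19) → index 3
j=5: u_5=167/240 ∈ [12/19, 14/19) → index 5
j=6: u_6=197/240 ∈ [14/19, 1) → index 7
j=7: u_7=227/240 ∈ [14/19, 1) → index 7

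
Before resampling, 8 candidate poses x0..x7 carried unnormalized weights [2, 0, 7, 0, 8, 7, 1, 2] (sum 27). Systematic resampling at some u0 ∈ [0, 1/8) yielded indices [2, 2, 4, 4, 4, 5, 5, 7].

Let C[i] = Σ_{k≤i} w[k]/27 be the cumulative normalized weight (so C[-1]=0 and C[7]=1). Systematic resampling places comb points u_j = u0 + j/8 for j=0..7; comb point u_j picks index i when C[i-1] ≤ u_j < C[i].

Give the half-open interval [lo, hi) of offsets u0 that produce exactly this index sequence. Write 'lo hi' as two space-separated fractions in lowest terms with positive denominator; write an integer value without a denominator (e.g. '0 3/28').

C = [2/27, 2/27, 1/3, 1/3, 17/27, 8/9, 25/27, 1]
j=0 picked index 2: u0 ∈ [2/27, 1/3)
j=1 picked index 2: u0 ∈ [-11/216, 5/24)
j=2 picked index 4: u0 ∈ [1/12, 41/108)
j=3 picked index 4: u0 ∈ [-1/24, 55/216)
j=4 picked index 4: u0 ∈ [-1/6, 7/54)
j=5 picked index 5: u0 ∈ [1/216, 19/72)
j=6 picked index 5: u0 ∈ [-13/108, 5/36)
j=7 picked index 7: u0 ∈ [11/216, 1/8)
intersection: [1/12, 1/8)

1/12 1/8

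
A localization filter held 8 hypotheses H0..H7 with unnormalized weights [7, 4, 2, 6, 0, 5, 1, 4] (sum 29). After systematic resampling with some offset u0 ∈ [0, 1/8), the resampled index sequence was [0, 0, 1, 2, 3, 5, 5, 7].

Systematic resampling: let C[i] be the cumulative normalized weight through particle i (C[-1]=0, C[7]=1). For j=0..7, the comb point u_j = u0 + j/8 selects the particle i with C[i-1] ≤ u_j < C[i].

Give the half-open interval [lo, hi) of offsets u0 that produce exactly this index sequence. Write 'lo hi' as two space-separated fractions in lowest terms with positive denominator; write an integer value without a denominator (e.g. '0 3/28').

7/232 17/232

C = [7/29, 11/29, 13/29, 19/29, 19/29, 24/29, 25/29, 1]
j=0 picked index 0: u0 ∈ [0, 7/29)
j=1 picked index 0: u0 ∈ [-1/8, 27/232)
j=2 picked index 1: u0 ∈ [-1/116, 15/116)
j=3 picked index 2: u0 ∈ [1/232, 17/232)
j=4 picked index 3: u0 ∈ [-3/58, 9/58)
j=5 picked index 5: u0 ∈ [7/232, 47/232)
j=6 picked index 5: u0 ∈ [-11/116, 9/116)
j=7 picked index 7: u0 ∈ [-3/232, 1/8)
intersection: [7/232, 17/232)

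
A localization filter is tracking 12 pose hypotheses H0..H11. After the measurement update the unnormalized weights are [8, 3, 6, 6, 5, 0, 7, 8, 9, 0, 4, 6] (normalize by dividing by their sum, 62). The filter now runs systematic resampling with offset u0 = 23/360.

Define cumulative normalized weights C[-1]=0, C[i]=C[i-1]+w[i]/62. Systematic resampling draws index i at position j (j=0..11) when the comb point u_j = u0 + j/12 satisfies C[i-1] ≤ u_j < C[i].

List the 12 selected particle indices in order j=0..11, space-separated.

C = [4/31, 11/62, 17/62, 23/62, 14/31, 14/31, 35/62, 43/62, 26/31, 26/31, 28/31, 1]
j=0: u_0=23/360 ∈ [0, 4/31) → index 0
j=1: u_1=53/360 ∈ [4/31, 11/62) → index 1
j=2: u_2=83/360 ∈ [11/62, 17/62) → index 2
j=3: u_3=113/360 ∈ [17/62, 23/62) → index 3
j=4: u_4=143/360 ∈ [23/62, 14/31) → index 4
j=5: u_5=173/360 ∈ [14/31, 35/62) → index 6
j=6: u_6=203/360 ∈ [14/31, 35/62) → index 6
j=7: u_7=233/360 ∈ [35/62, 43/62) → index 7
j=8: u_8=263/360 ∈ [43/62, 26/31) → index 8
j=9: u_9=293/360 ∈ [43/62, 26/31) → index 8
j=10: u_10=323/360 ∈ [26/31, 28/31) → index 10
j=11: u_11=353/360 ∈ [28/31, 1) → index 11

0 1 2 3 4 6 6 7 8 8 10 11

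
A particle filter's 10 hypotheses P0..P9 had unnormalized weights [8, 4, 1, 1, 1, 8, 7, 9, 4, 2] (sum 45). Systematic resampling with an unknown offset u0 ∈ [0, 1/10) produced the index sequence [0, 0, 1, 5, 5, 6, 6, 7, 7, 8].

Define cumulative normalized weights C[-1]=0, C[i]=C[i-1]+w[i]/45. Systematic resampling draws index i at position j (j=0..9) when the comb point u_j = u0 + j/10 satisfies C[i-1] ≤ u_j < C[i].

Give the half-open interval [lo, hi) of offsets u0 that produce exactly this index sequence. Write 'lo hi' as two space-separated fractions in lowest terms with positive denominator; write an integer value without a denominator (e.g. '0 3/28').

C = [8/45, 4/15, 13/45, 14/45, 1/3, 23/45, 2/3, 13/15, 43/45, 1]
j=0 picked index 0: u0 ∈ [0, 8/45)
j=1 picked index 0: u0 ∈ [-1/10, 7/90)
j=2 picked index 1: u0 ∈ [-1/45, 1/15)
j=3 picked index 5: u0 ∈ [1/30, 19/90)
j=4 picked index 5: u0 ∈ [-1/15, 1/9)
j=5 picked index 6: u0 ∈ [1/90, 1/6)
j=6 picked index 6: u0 ∈ [-4/45, 1/15)
j=7 picked index 7: u0 ∈ [-1/30, 1/6)
j=8 picked index 7: u0 ∈ [-2/15, 1/15)
j=9 picked index 8: u0 ∈ [-1/30, 1/18)
intersection: [1/30, 1/18)

1/30 1/18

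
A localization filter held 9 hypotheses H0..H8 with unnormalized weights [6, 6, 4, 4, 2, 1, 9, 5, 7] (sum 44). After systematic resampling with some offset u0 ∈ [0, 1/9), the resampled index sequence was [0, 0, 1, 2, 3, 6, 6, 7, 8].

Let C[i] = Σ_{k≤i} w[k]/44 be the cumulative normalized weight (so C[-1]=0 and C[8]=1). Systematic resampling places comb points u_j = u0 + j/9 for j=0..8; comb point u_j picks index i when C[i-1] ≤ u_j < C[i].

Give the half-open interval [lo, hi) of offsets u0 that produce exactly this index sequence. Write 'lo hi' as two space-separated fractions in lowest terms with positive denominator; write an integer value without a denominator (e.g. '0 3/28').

0 1/99

C = [3/22, 3/11, 4/11, 5/11, 1/2, 23/44, 8/11, 37/44, 1]
j=0 picked index 0: u0 ∈ [0, 3/22)
j=1 picked index 0: u0 ∈ [-1/9, 5/198)
j=2 picked index 1: u0 ∈ [-17/198, 5/99)
j=3 picked index 2: u0 ∈ [-2/33, 1/33)
j=4 picked index 3: u0 ∈ [-8/99, 1/99)
j=5 picked index 6: u0 ∈ [-13/396, 17/99)
j=6 picked index 6: u0 ∈ [-19/132, 2/33)
j=7 picked index 7: u0 ∈ [-5/99, 25/396)
j=8 picked index 8: u0 ∈ [-19/396, 1/9)
intersection: [0, 1/99)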